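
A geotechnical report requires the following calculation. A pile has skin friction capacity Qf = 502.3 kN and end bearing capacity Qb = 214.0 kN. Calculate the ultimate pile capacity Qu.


Using Qu = Qf + Qb
Qu = 502.3 + 214.0
Qu = 716.3 kN


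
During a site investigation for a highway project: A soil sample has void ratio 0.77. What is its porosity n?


Using the relation n = e / (1 + e)
n = 0.77 / (1 + 0.77)
n = 0.77 / 1.77
n = 0.435


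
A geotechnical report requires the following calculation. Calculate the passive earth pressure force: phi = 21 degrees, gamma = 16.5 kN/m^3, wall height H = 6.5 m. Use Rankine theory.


Compute passive earth pressure coefficient:
Kp = tan^2(45 + phi/2) = tan^2(55.5) = 2.117051
Compute passive force:
Pp = 0.5 * Kp * gamma * H^2
Pp = 0.5 * 2.117051 * 16.5 * 6.5^2
Pp = 737.92 kN/m


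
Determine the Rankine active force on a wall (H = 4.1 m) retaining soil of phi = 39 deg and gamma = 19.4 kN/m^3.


Result: 37.1 kN/m

Derivation:
Compute active earth pressure coefficient:
Ka = tan^2(45 - phi/2) = tan^2(25.5) = 0.227506
Compute active force:
Pa = 0.5 * Ka * gamma * H^2
Pa = 0.5 * 0.227506 * 19.4 * 4.1^2
Pa = 37.1 kN/m


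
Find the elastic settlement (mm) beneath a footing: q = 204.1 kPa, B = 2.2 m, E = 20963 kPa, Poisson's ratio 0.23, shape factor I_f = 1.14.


Result: 23.127 mm

Derivation:
Using Se = q * B * (1 - nu^2) * I_f / E
1 - nu^2 = 1 - 0.23^2 = 0.9471
Se = 204.1 * 2.2 * 0.9471 * 1.14 / 20963
Se = 0.023127 m
Convert to mm: Se = 0.023127 * 1000 = 23.127 mm


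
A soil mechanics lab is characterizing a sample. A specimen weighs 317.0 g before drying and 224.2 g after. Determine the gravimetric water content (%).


Using w = (m_wet - m_dry) / m_dry * 100
m_wet - m_dry = 317.0 - 224.2 = 92.8 g
w = 92.8 / 224.2 * 100
w = 41.39 %


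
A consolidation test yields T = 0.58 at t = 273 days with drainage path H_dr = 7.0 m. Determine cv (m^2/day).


Using cv = T * H_dr^2 / t
H_dr^2 = 7.0^2 = 49.0
cv = 0.58 * 49.0 / 273
cv = 0.1041 m^2/day


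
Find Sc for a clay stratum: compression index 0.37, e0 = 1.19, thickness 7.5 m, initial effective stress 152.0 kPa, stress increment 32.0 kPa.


Result: 0.1051 m

Derivation:
Using Sc = Cc * H / (1 + e0) * log10((sigma0 + delta_sigma) / sigma0)
Stress ratio = (152.0 + 32.0) / 152.0 = 1.21053
log10(1.21053) = 0.0829742
Cc * H / (1 + e0) = 0.37 * 7.5 / (1 + 1.19) = 1.26712
Sc = 1.26712 * 0.0829742
Sc = 0.1051 m


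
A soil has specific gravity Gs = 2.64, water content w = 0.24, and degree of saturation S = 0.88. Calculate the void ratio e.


Result: 0.72

Derivation:
Using the relation e = Gs * w / S
e = 2.64 * 0.24 / 0.88
e = 0.72


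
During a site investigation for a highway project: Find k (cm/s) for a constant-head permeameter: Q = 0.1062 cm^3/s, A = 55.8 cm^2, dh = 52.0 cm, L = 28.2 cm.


Result: 0.001032 cm/s

Derivation:
Compute hydraulic gradient:
i = dh / L = 52.0 / 28.2 = 1.84397
Then apply Darcy's law:
k = Q / (A * i)
k = 0.1062 / (55.8 * 1.84397)
k = 0.1062 / 102.894
k = 0.001032 cm/s


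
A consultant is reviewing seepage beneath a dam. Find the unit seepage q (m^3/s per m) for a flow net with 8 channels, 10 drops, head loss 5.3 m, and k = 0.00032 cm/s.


Result: 1.357e-05 m^3/s per m

Derivation:
Convert k to m/s for unit consistency with H:
k = 0.00032 cm/s = 0.00032 / 100 m/s = 3.2e-06 m/s
Using q = k * H * Nf / Nd
Nf / Nd = 8 / 10 = 0.8
q = 3.2e-06 * 5.3 * 0.8
q = 1.357e-05 m^3/s per m


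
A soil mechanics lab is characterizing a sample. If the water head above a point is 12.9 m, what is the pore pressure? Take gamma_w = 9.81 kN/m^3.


Result: 126.55 kPa

Derivation:
Using u = gamma_w * h_w
u = 9.81 * 12.9
u = 126.55 kPa


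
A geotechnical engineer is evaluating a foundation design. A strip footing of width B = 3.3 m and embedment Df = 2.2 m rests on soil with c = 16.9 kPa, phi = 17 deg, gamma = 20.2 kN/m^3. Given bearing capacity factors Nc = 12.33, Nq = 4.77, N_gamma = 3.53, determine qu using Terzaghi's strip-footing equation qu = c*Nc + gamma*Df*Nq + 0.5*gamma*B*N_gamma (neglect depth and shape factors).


Result: 538.01 kPa

Derivation:
Compute qu = c*Nc + gamma*Df*Nq + 0.5*gamma*B*N_gamma
Term 1: 16.9 * 12.33 = 208.377
Term 2: 20.2 * 2.2 * 4.77 = 211.9788
Term 3: 0.5 * 20.2 * 3.3 * 3.53 = 117.6549
qu = 208.377 + 211.9788 + 117.6549
qu = 538.01 kPa


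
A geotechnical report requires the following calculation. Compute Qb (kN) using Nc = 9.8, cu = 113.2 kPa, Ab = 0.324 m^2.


Using Qb = Nc * cu * Ab
Qb = 9.8 * 113.2 * 0.324
Qb = 359.43 kN


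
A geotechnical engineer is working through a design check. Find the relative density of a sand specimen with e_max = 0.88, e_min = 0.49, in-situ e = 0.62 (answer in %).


Using Dr = (e_max - e) / (e_max - e_min) * 100
e_max - e = 0.88 - 0.62 = 0.26
e_max - e_min = 0.88 - 0.49 = 0.39
Dr = 0.26 / 0.39 * 100
Dr = 66.67 %


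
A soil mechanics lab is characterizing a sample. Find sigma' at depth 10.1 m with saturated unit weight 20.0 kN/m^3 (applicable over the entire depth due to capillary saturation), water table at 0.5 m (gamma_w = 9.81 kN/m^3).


Result: 107.82 kPa

Derivation:
Total stress = gamma_sat * depth
sigma = 20.0 * 10.1 = 202.0 kPa
Pore water pressure u = gamma_w * (depth - d_wt)
u = 9.81 * (10.1 - 0.5) = 94.176 kPa
Effective stress = sigma - u
sigma' = 202.0 - 94.176 = 107.82 kPa


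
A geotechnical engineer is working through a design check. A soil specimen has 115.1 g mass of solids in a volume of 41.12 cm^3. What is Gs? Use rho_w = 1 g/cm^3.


Using Gs = m_s / (V_s * rho_w)
Since rho_w = 1 g/cm^3:
Gs = 115.1 / 41.12
Gs = 2.799


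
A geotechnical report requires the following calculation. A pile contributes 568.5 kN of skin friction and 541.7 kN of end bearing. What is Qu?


Using Qu = Qf + Qb
Qu = 568.5 + 541.7
Qu = 1110.2 kN


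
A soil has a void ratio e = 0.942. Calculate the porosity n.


Using the relation n = e / (1 + e)
n = 0.942 / (1 + 0.942)
n = 0.942 / 1.942
n = 0.4851


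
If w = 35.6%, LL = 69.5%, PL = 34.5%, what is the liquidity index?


Result: 0.031

Derivation:
First compute the plasticity index:
PI = LL - PL = 69.5 - 34.5 = 35.0
Then compute the liquidity index:
LI = (w - PL) / PI
LI = (35.6 - 34.5) / 35.0
LI = 0.031


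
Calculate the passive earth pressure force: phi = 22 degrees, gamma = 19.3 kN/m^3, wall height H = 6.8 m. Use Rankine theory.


Result: 980.78 kN/m

Derivation:
Compute passive earth pressure coefficient:
Kp = tan^2(45 + phi/2) = tan^2(56.0) = 2.197987
Compute passive force:
Pp = 0.5 * Kp * gamma * H^2
Pp = 0.5 * 2.197987 * 19.3 * 6.8^2
Pp = 980.78 kN/m


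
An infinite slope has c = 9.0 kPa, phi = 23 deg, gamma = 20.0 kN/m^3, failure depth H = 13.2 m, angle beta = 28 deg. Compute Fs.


Using Fs = c / (gamma*H*sin(beta)*cos(beta)) + tan(phi)/tan(beta)
Cohesion contribution = 9.0 / (20.0*13.2*sin(28)*cos(28))
Cohesion contribution = 0.0822421
Friction contribution = tan(23)/tan(28) = 0.798321
Fs = 0.0822421 + 0.798321
Fs = 0.881


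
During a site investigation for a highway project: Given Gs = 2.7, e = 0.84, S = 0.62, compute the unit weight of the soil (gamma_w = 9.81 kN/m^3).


Result: 17.172 kN/m^3

Derivation:
Using gamma = gamma_w * (Gs + S*e) / (1 + e)
Numerator: Gs + S*e = 2.7 + 0.62*0.84 = 3.2208
Denominator: 1 + e = 1 + 0.84 = 1.84
gamma = 9.81 * 3.2208 / 1.84
gamma = 17.172 kN/m^3


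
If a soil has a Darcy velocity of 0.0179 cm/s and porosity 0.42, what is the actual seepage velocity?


Using v_s = v_d / n
v_s = 0.0179 / 0.42
v_s = 0.04262 cm/s


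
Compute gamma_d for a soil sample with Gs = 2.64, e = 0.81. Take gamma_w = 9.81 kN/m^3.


Result: 14.309 kN/m^3

Derivation:
Using gamma_d = Gs * gamma_w / (1 + e)
gamma_d = 2.64 * 9.81 / (1 + 0.81)
gamma_d = 2.64 * 9.81 / 1.81
gamma_d = 14.309 kN/m^3


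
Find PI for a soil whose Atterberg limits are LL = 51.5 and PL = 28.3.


Result: 23.2

Derivation:
Using PI = LL - PL
PI = 51.5 - 28.3
PI = 23.2


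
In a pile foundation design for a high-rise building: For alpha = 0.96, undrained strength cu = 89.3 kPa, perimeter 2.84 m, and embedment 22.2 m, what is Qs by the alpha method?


Using Qs = alpha * cu * perimeter * L
Qs = 0.96 * 89.3 * 2.84 * 22.2
Qs = 5404.98 kN


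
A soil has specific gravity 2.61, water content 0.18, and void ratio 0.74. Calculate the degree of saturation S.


Using S = Gs * w / e
S = 2.61 * 0.18 / 0.74
S = 0.6349


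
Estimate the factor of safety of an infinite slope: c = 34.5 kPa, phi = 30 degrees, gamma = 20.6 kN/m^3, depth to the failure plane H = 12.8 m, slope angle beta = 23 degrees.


Using Fs = c / (gamma*H*sin(beta)*cos(beta)) + tan(phi)/tan(beta)
Cohesion contribution = 34.5 / (20.6*12.8*sin(23)*cos(23))
Cohesion contribution = 0.363779
Friction contribution = tan(30)/tan(23) = 1.36015
Fs = 0.363779 + 1.36015
Fs = 1.724


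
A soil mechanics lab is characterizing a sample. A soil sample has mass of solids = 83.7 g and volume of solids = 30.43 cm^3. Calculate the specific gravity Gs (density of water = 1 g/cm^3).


Using Gs = m_s / (V_s * rho_w)
Since rho_w = 1 g/cm^3:
Gs = 83.7 / 30.43
Gs = 2.751


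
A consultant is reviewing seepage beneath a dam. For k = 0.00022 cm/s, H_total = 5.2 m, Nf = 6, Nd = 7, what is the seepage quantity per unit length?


Convert k to m/s for unit consistency with H:
k = 0.00022 cm/s = 0.00022 / 100 m/s = 2.2e-06 m/s
Using q = k * H * Nf / Nd
Nf / Nd = 6 / 7 = 0.8571
q = 2.2e-06 * 5.2 * 0.8571
q = 9.806e-06 m^3/s per m


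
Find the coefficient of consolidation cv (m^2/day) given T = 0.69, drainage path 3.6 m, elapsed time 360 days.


Using cv = T * H_dr^2 / t
H_dr^2 = 3.6^2 = 12.96
cv = 0.69 * 12.96 / 360
cv = 0.02484 m^2/day


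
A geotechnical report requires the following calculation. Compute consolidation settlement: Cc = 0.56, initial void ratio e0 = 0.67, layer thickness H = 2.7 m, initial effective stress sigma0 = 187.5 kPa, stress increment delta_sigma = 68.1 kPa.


Result: 0.1218 m

Derivation:
Using Sc = Cc * H / (1 + e0) * log10((sigma0 + delta_sigma) / sigma0)
Stress ratio = (187.5 + 68.1) / 187.5 = 1.3632
log10(1.3632) = 0.13456
Cc * H / (1 + e0) = 0.56 * 2.7 / (1 + 0.67) = 0.905389
Sc = 0.905389 * 0.13456
Sc = 0.1218 m


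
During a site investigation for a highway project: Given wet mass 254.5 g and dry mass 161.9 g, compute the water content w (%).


Result: 57.2 %

Derivation:
Using w = (m_wet - m_dry) / m_dry * 100
m_wet - m_dry = 254.5 - 161.9 = 92.6 g
w = 92.6 / 161.9 * 100
w = 57.2 %


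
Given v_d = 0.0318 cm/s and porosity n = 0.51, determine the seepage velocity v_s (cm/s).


Using v_s = v_d / n
v_s = 0.0318 / 0.51
v_s = 0.06235 cm/s


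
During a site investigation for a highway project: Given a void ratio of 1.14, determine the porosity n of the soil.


Using the relation n = e / (1 + e)
n = 1.14 / (1 + 1.14)
n = 1.14 / 2.14
n = 0.5327


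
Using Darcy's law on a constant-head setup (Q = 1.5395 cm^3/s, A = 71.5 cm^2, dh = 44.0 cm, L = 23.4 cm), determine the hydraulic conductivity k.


Result: 0.011451 cm/s

Derivation:
Compute hydraulic gradient:
i = dh / L = 44.0 / 23.4 = 1.88034
Then apply Darcy's law:
k = Q / (A * i)
k = 1.5395 / (71.5 * 1.88034)
k = 1.5395 / 134.444
k = 0.011451 cm/s


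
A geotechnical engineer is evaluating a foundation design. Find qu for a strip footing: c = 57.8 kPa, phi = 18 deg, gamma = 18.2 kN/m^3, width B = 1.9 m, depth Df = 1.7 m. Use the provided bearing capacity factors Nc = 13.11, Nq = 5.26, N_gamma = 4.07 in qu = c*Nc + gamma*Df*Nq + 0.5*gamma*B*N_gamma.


Compute qu = c*Nc + gamma*Df*Nq + 0.5*gamma*B*N_gamma
Term 1: 57.8 * 13.11 = 757.758
Term 2: 18.2 * 1.7 * 5.26 = 162.7444
Term 3: 0.5 * 18.2 * 1.9 * 4.07 = 70.3703
qu = 757.758 + 162.7444 + 70.3703
qu = 990.87 kPa


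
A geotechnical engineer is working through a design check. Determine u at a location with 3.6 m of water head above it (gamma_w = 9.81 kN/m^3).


Using u = gamma_w * h_w
u = 9.81 * 3.6
u = 35.32 kPa


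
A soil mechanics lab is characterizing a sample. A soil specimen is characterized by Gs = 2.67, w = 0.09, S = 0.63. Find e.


Using the relation e = Gs * w / S
e = 2.67 * 0.09 / 0.63
e = 0.3814


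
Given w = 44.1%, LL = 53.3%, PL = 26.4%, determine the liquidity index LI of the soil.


Result: 0.658

Derivation:
First compute the plasticity index:
PI = LL - PL = 53.3 - 26.4 = 26.9
Then compute the liquidity index:
LI = (w - PL) / PI
LI = (44.1 - 26.4) / 26.9
LI = 0.658


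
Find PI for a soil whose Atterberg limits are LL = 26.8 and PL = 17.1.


Using PI = LL - PL
PI = 26.8 - 17.1
PI = 9.7


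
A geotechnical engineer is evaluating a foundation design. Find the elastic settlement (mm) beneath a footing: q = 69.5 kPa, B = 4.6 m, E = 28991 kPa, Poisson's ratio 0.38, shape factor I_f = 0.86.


Result: 8.114 mm

Derivation:
Using Se = q * B * (1 - nu^2) * I_f / E
1 - nu^2 = 1 - 0.38^2 = 0.8556
Se = 69.5 * 4.6 * 0.8556 * 0.86 / 28991
Se = 0.008114 m
Convert to mm: Se = 0.008114 * 1000 = 8.114 mm


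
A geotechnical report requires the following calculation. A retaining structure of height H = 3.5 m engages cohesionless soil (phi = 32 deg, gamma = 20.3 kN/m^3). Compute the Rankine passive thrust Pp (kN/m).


Compute passive earth pressure coefficient:
Kp = tan^2(45 + phi/2) = tan^2(61.0) = 3.254588
Compute passive force:
Pp = 0.5 * Kp * gamma * H^2
Pp = 0.5 * 3.254588 * 20.3 * 3.5^2
Pp = 404.67 kN/m


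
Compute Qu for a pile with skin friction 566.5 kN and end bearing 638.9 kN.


Using Qu = Qf + Qb
Qu = 566.5 + 638.9
Qu = 1205.4 kN


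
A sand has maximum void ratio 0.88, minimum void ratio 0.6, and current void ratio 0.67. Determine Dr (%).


Using Dr = (e_max - e) / (e_max - e_min) * 100
e_max - e = 0.88 - 0.67 = 0.21
e_max - e_min = 0.88 - 0.6 = 0.28
Dr = 0.21 / 0.28 * 100
Dr = 75.0 %


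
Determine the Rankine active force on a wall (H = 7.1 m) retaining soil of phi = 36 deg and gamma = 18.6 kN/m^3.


Compute active earth pressure coefficient:
Ka = tan^2(45 - phi/2) = tan^2(27.0) = 0.259616
Compute active force:
Pa = 0.5 * Ka * gamma * H^2
Pa = 0.5 * 0.259616 * 18.6 * 7.1^2
Pa = 121.71 kN/m


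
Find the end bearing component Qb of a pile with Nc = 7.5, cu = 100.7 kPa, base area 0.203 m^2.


Using Qb = Nc * cu * Ab
Qb = 7.5 * 100.7 * 0.203
Qb = 153.32 kN


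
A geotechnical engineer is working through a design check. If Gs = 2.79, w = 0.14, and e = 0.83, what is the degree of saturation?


Result: 0.4706

Derivation:
Using S = Gs * w / e
S = 2.79 * 0.14 / 0.83
S = 0.4706


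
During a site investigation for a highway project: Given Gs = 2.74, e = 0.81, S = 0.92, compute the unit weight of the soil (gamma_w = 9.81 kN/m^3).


Using gamma = gamma_w * (Gs + S*e) / (1 + e)
Numerator: Gs + S*e = 2.74 + 0.92*0.81 = 3.4852
Denominator: 1 + e = 1 + 0.81 = 1.81
gamma = 9.81 * 3.4852 / 1.81
gamma = 18.889 kN/m^3


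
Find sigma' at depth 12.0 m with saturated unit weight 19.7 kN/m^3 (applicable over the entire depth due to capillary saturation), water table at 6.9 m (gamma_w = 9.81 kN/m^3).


Total stress = gamma_sat * depth
sigma = 19.7 * 12.0 = 236.4 kPa
Pore water pressure u = gamma_w * (depth - d_wt)
u = 9.81 * (12.0 - 6.9) = 50.031 kPa
Effective stress = sigma - u
sigma' = 236.4 - 50.031 = 186.37 kPa


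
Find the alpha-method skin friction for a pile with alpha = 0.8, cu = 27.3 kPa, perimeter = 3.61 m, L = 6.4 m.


Result: 504.59 kN

Derivation:
Using Qs = alpha * cu * perimeter * L
Qs = 0.8 * 27.3 * 3.61 * 6.4
Qs = 504.59 kN


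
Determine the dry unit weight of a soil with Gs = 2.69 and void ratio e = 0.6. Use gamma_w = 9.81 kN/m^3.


Using gamma_d = Gs * gamma_w / (1 + e)
gamma_d = 2.69 * 9.81 / (1 + 0.6)
gamma_d = 2.69 * 9.81 / 1.6
gamma_d = 16.493 kN/m^3


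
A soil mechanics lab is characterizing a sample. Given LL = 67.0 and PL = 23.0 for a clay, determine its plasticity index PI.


Using PI = LL - PL
PI = 67.0 - 23.0
PI = 44.0


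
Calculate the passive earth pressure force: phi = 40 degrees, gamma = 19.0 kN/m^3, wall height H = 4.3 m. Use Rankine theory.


Compute passive earth pressure coefficient:
Kp = tan^2(45 + phi/2) = tan^2(65.0) = 4.59891
Compute passive force:
Pp = 0.5 * Kp * gamma * H^2
Pp = 0.5 * 4.59891 * 19.0 * 4.3^2
Pp = 807.82 kN/m


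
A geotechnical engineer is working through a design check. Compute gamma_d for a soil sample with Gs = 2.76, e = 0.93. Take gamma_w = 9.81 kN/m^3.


Result: 14.029 kN/m^3

Derivation:
Using gamma_d = Gs * gamma_w / (1 + e)
gamma_d = 2.76 * 9.81 / (1 + 0.93)
gamma_d = 2.76 * 9.81 / 1.93
gamma_d = 14.029 kN/m^3


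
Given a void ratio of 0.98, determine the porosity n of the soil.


Using the relation n = e / (1 + e)
n = 0.98 / (1 + 0.98)
n = 0.98 / 1.98
n = 0.4949


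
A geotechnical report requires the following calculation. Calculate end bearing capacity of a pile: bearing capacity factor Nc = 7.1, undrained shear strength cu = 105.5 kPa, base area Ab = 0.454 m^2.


Using Qb = Nc * cu * Ab
Qb = 7.1 * 105.5 * 0.454
Qb = 340.07 kN


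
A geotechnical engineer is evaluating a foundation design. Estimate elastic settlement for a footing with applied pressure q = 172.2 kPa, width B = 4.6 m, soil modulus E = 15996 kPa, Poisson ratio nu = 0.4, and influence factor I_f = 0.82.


Result: 34.109 mm

Derivation:
Using Se = q * B * (1 - nu^2) * I_f / E
1 - nu^2 = 1 - 0.4^2 = 0.84
Se = 172.2 * 4.6 * 0.84 * 0.82 / 15996
Se = 0.034109 m
Convert to mm: Se = 0.034109 * 1000 = 34.109 mm


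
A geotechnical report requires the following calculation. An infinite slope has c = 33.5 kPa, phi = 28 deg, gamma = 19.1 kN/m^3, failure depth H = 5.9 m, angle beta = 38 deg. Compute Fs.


Result: 1.293

Derivation:
Using Fs = c / (gamma*H*sin(beta)*cos(beta)) + tan(phi)/tan(beta)
Cohesion contribution = 33.5 / (19.1*5.9*sin(38)*cos(38))
Cohesion contribution = 0.612753
Friction contribution = tan(28)/tan(38) = 0.680557
Fs = 0.612753 + 0.680557
Fs = 1.293


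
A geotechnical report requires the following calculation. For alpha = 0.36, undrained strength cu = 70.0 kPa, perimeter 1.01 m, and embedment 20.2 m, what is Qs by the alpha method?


Result: 514.13 kN

Derivation:
Using Qs = alpha * cu * perimeter * L
Qs = 0.36 * 70.0 * 1.01 * 20.2
Qs = 514.13 kN


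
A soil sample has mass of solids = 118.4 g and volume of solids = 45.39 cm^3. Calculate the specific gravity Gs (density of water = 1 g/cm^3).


Result: 2.609

Derivation:
Using Gs = m_s / (V_s * rho_w)
Since rho_w = 1 g/cm^3:
Gs = 118.4 / 45.39
Gs = 2.609


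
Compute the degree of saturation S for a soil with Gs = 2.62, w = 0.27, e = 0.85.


Result: 0.8322

Derivation:
Using S = Gs * w / e
S = 2.62 * 0.27 / 0.85
S = 0.8322


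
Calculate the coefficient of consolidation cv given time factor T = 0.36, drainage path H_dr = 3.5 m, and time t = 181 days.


Result: 0.02436 m^2/day

Derivation:
Using cv = T * H_dr^2 / t
H_dr^2 = 3.5^2 = 12.25
cv = 0.36 * 12.25 / 181
cv = 0.02436 m^2/day


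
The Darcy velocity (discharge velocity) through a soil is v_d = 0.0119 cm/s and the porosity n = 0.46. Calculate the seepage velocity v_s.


Using v_s = v_d / n
v_s = 0.0119 / 0.46
v_s = 0.02587 cm/s


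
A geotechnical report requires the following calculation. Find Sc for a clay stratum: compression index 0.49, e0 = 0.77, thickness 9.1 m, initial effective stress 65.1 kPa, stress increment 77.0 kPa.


Using Sc = Cc * H / (1 + e0) * log10((sigma0 + delta_sigma) / sigma0)
Stress ratio = (65.1 + 77.0) / 65.1 = 2.1828
log10(2.1828) = 0.339013
Cc * H / (1 + e0) = 0.49 * 9.1 / (1 + 0.77) = 2.51921
Sc = 2.51921 * 0.339013
Sc = 0.854 m


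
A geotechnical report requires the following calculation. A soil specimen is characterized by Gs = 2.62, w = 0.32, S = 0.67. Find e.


Using the relation e = Gs * w / S
e = 2.62 * 0.32 / 0.67
e = 1.2513


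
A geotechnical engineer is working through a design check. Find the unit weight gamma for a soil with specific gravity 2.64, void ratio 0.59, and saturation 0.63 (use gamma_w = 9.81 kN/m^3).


Result: 18.582 kN/m^3

Derivation:
Using gamma = gamma_w * (Gs + S*e) / (1 + e)
Numerator: Gs + S*e = 2.64 + 0.63*0.59 = 3.0117
Denominator: 1 + e = 1 + 0.59 = 1.59
gamma = 9.81 * 3.0117 / 1.59
gamma = 18.582 kN/m^3


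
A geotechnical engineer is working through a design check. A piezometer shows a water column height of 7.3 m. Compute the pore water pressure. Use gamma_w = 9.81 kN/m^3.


Result: 71.61 kPa

Derivation:
Using u = gamma_w * h_w
u = 9.81 * 7.3
u = 71.61 kPa


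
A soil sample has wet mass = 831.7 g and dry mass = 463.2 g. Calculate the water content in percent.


Using w = (m_wet - m_dry) / m_dry * 100
m_wet - m_dry = 831.7 - 463.2 = 368.5 g
w = 368.5 / 463.2 * 100
w = 79.56 %


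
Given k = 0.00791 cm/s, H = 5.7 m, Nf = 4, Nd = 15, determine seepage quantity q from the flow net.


Result: 0.0001202 m^3/s per m

Derivation:
Convert k to m/s for unit consistency with H:
k = 0.00791 cm/s = 0.00791 / 100 m/s = 7.91e-05 m/s
Using q = k * H * Nf / Nd
Nf / Nd = 4 / 15 = 0.2667
q = 7.91e-05 * 5.7 * 0.2667
q = 0.0001202 m^3/s per m


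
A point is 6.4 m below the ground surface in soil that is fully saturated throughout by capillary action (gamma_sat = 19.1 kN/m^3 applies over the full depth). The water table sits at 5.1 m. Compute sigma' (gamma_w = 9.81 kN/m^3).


Total stress = gamma_sat * depth
sigma = 19.1 * 6.4 = 122.24 kPa
Pore water pressure u = gamma_w * (depth - d_wt)
u = 9.81 * (6.4 - 5.1) = 12.753 kPa
Effective stress = sigma - u
sigma' = 122.24 - 12.753 = 109.49 kPa


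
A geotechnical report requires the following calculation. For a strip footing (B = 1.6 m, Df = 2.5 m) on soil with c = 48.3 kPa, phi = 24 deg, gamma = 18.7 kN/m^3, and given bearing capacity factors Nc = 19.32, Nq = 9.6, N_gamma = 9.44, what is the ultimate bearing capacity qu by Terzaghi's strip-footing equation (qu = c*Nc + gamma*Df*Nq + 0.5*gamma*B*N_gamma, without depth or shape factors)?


Compute qu = c*Nc + gamma*Df*Nq + 0.5*gamma*B*N_gamma
Term 1: 48.3 * 19.32 = 933.156
Term 2: 18.7 * 2.5 * 9.6 = 448.8
Term 3: 0.5 * 18.7 * 1.6 * 9.44 = 141.2224
qu = 933.156 + 448.8 + 141.2224
qu = 1523.18 kPa


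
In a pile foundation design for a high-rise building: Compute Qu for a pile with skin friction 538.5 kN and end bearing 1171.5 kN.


Result: 1710.0 kN

Derivation:
Using Qu = Qf + Qb
Qu = 538.5 + 1171.5
Qu = 1710.0 kN


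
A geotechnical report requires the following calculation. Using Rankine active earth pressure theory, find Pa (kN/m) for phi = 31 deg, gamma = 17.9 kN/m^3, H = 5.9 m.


Compute active earth pressure coefficient:
Ka = tan^2(45 - phi/2) = tan^2(29.5) = 0.320099
Compute active force:
Pa = 0.5 * Ka * gamma * H^2
Pa = 0.5 * 0.320099 * 17.9 * 5.9^2
Pa = 99.73 kN/m


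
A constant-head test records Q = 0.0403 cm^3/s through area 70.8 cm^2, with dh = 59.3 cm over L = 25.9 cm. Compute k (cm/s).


Compute hydraulic gradient:
i = dh / L = 59.3 / 25.9 = 2.28958
Then apply Darcy's law:
k = Q / (A * i)
k = 0.0403 / (70.8 * 2.28958)
k = 0.0403 / 162.102
k = 0.000249 cm/s


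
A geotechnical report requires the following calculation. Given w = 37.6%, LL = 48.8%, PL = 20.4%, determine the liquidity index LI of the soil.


First compute the plasticity index:
PI = LL - PL = 48.8 - 20.4 = 28.4
Then compute the liquidity index:
LI = (w - PL) / PI
LI = (37.6 - 20.4) / 28.4
LI = 0.606


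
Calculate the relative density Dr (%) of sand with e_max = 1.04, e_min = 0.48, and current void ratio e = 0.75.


Using Dr = (e_max - e) / (e_max - e_min) * 100
e_max - e = 1.04 - 0.75 = 0.29
e_max - e_min = 1.04 - 0.48 = 0.56
Dr = 0.29 / 0.56 * 100
Dr = 51.79 %


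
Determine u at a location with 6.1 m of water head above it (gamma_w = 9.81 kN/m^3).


Result: 59.84 kPa

Derivation:
Using u = gamma_w * h_w
u = 9.81 * 6.1
u = 59.84 kPa


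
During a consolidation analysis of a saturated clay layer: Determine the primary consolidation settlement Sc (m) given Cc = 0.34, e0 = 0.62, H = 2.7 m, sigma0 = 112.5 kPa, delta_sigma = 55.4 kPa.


Using Sc = Cc * H / (1 + e0) * log10((sigma0 + delta_sigma) / sigma0)
Stress ratio = (112.5 + 55.4) / 112.5 = 1.49244
log10(1.49244) = 0.173898
Cc * H / (1 + e0) = 0.34 * 2.7 / (1 + 0.62) = 0.566667
Sc = 0.566667 * 0.173898
Sc = 0.0985 m


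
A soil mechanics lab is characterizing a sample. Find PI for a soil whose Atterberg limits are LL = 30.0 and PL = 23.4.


Using PI = LL - PL
PI = 30.0 - 23.4
PI = 6.6


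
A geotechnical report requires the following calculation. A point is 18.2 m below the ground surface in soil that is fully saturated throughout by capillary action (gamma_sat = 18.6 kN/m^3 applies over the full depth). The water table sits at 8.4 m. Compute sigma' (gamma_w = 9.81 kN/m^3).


Total stress = gamma_sat * depth
sigma = 18.6 * 18.2 = 338.52 kPa
Pore water pressure u = gamma_w * (depth - d_wt)
u = 9.81 * (18.2 - 8.4) = 96.138 kPa
Effective stress = sigma - u
sigma' = 338.52 - 96.138 = 242.38 kPa


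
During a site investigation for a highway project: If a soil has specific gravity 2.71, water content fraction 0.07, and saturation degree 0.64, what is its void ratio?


Using the relation e = Gs * w / S
e = 2.71 * 0.07 / 0.64
e = 0.2964


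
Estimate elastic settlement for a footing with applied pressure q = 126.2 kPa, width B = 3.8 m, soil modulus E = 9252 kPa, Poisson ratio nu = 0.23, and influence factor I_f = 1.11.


Using Se = q * B * (1 - nu^2) * I_f / E
1 - nu^2 = 1 - 0.23^2 = 0.9471
Se = 126.2 * 3.8 * 0.9471 * 1.11 / 9252
Se = 0.054491 m
Convert to mm: Se = 0.054491 * 1000 = 54.491 mm


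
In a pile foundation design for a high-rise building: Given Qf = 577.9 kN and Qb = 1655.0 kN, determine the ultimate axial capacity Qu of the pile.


Using Qu = Qf + Qb
Qu = 577.9 + 1655.0
Qu = 2232.9 kN


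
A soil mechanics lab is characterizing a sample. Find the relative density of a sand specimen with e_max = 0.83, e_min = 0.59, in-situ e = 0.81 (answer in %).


Using Dr = (e_max - e) / (e_max - e_min) * 100
e_max - e = 0.83 - 0.81 = 0.02
e_max - e_min = 0.83 - 0.59 = 0.24
Dr = 0.02 / 0.24 * 100
Dr = 8.33 %


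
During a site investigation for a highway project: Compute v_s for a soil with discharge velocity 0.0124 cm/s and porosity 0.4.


Using v_s = v_d / n
v_s = 0.0124 / 0.4
v_s = 0.031 cm/s


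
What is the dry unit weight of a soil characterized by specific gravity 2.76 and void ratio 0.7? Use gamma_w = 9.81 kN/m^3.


Using gamma_d = Gs * gamma_w / (1 + e)
gamma_d = 2.76 * 9.81 / (1 + 0.7)
gamma_d = 2.76 * 9.81 / 1.7
gamma_d = 15.927 kN/m^3


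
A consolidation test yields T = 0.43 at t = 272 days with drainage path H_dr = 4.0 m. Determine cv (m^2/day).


Result: 0.02529 m^2/day

Derivation:
Using cv = T * H_dr^2 / t
H_dr^2 = 4.0^2 = 16.0
cv = 0.43 * 16.0 / 272
cv = 0.02529 m^2/day


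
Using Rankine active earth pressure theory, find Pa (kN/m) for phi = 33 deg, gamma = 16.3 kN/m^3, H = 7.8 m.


Compute active earth pressure coefficient:
Ka = tan^2(45 - phi/2) = tan^2(28.5) = 0.294801
Compute active force:
Pa = 0.5 * Ka * gamma * H^2
Pa = 0.5 * 0.294801 * 16.3 * 7.8^2
Pa = 146.18 kN/m


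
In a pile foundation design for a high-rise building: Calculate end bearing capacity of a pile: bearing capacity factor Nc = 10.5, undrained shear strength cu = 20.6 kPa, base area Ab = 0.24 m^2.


Using Qb = Nc * cu * Ab
Qb = 10.5 * 20.6 * 0.24
Qb = 51.91 kN


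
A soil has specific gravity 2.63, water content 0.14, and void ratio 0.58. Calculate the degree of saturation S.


Using S = Gs * w / e
S = 2.63 * 0.14 / 0.58
S = 0.6348


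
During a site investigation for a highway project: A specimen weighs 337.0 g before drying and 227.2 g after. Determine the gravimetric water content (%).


Using w = (m_wet - m_dry) / m_dry * 100
m_wet - m_dry = 337.0 - 227.2 = 109.8 g
w = 109.8 / 227.2 * 100
w = 48.33 %


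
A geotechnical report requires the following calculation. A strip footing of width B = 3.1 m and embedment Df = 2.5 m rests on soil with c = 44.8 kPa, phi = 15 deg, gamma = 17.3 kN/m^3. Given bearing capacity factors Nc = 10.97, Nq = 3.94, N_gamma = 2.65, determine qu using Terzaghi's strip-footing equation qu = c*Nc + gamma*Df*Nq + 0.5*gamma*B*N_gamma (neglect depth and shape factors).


Compute qu = c*Nc + gamma*Df*Nq + 0.5*gamma*B*N_gamma
Term 1: 44.8 * 10.97 = 491.456
Term 2: 17.3 * 2.5 * 3.94 = 170.405
Term 3: 0.5 * 17.3 * 3.1 * 2.65 = 71.05975
qu = 491.456 + 170.405 + 71.05975
qu = 732.92 kPa


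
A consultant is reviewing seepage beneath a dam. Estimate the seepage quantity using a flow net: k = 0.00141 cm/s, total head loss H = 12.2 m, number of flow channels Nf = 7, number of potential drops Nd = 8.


Convert k to m/s for unit consistency with H:
k = 0.00141 cm/s = 0.00141 / 100 m/s = 1.41e-05 m/s
Using q = k * H * Nf / Nd
Nf / Nd = 7 / 8 = 0.875
q = 1.41e-05 * 12.2 * 0.875
q = 0.0001505 m^3/s per m


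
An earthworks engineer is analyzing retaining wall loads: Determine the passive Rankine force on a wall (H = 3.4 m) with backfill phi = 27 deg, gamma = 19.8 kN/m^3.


Compute passive earth pressure coefficient:
Kp = tan^2(45 + phi/2) = tan^2(58.5) = 2.66294
Compute passive force:
Pp = 0.5 * Kp * gamma * H^2
Pp = 0.5 * 2.66294 * 19.8 * 3.4^2
Pp = 304.76 kN/m


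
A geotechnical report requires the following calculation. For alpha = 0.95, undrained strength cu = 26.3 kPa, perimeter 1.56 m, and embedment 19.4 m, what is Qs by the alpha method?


Using Qs = alpha * cu * perimeter * L
Qs = 0.95 * 26.3 * 1.56 * 19.4
Qs = 756.15 kN


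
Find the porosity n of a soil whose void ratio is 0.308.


Result: 0.2355

Derivation:
Using the relation n = e / (1 + e)
n = 0.308 / (1 + 0.308)
n = 0.308 / 1.308
n = 0.2355


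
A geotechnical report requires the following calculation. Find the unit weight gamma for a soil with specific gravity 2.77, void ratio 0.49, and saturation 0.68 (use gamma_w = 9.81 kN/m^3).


Using gamma = gamma_w * (Gs + S*e) / (1 + e)
Numerator: Gs + S*e = 2.77 + 0.68*0.49 = 3.1032
Denominator: 1 + e = 1 + 0.49 = 1.49
gamma = 9.81 * 3.1032 / 1.49
gamma = 20.431 kN/m^3


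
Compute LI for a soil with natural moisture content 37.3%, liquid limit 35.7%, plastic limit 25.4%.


Result: 1.155

Derivation:
First compute the plasticity index:
PI = LL - PL = 35.7 - 25.4 = 10.3
Then compute the liquidity index:
LI = (w - PL) / PI
LI = (37.3 - 25.4) / 10.3
LI = 1.155


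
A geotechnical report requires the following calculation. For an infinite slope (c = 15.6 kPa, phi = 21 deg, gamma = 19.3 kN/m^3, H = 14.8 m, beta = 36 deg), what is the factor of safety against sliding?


Result: 0.643

Derivation:
Using Fs = c / (gamma*H*sin(beta)*cos(beta)) + tan(phi)/tan(beta)
Cohesion contribution = 15.6 / (19.3*14.8*sin(36)*cos(36))
Cohesion contribution = 0.11485
Friction contribution = tan(21)/tan(36) = 0.528344
Fs = 0.11485 + 0.528344
Fs = 0.643


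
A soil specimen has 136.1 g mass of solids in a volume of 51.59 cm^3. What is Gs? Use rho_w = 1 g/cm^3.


Using Gs = m_s / (V_s * rho_w)
Since rho_w = 1 g/cm^3:
Gs = 136.1 / 51.59
Gs = 2.638


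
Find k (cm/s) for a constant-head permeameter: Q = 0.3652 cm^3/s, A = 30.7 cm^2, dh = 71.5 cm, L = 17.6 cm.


Compute hydraulic gradient:
i = dh / L = 71.5 / 17.6 = 4.0625
Then apply Darcy's law:
k = Q / (A * i)
k = 0.3652 / (30.7 * 4.0625)
k = 0.3652 / 124.719
k = 0.002928 cm/s


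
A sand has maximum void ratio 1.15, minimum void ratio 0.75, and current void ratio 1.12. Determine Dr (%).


Result: 7.5 %

Derivation:
Using Dr = (e_max - e) / (e_max - e_min) * 100
e_max - e = 1.15 - 1.12 = 0.03
e_max - e_min = 1.15 - 0.75 = 0.4
Dr = 0.03 / 0.4 * 100
Dr = 7.5 %


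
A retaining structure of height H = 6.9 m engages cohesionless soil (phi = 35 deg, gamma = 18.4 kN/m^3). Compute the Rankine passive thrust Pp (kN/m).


Compute passive earth pressure coefficient:
Kp = tan^2(45 + phi/2) = tan^2(62.5) = 3.690172
Compute passive force:
Pp = 0.5 * Kp * gamma * H^2
Pp = 0.5 * 3.690172 * 18.4 * 6.9^2
Pp = 1616.34 kN/m


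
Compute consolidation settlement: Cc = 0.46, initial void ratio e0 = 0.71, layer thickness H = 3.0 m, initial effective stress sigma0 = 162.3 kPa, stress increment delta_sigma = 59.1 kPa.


Result: 0.1088 m

Derivation:
Using Sc = Cc * H / (1 + e0) * log10((sigma0 + delta_sigma) / sigma0)
Stress ratio = (162.3 + 59.1) / 162.3 = 1.36414
log10(1.36414) = 0.134859
Cc * H / (1 + e0) = 0.46 * 3.0 / (1 + 0.71) = 0.807018
Sc = 0.807018 * 0.134859
Sc = 0.1088 m


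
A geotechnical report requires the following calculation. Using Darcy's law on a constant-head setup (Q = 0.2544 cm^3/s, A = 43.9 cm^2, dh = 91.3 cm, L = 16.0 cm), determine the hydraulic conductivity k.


Compute hydraulic gradient:
i = dh / L = 91.3 / 16.0 = 5.70625
Then apply Darcy's law:
k = Q / (A * i)
k = 0.2544 / (43.9 * 5.70625)
k = 0.2544 / 250.504
k = 0.001016 cm/s


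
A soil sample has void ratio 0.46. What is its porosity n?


Using the relation n = e / (1 + e)
n = 0.46 / (1 + 0.46)
n = 0.46 / 1.46
n = 0.3151


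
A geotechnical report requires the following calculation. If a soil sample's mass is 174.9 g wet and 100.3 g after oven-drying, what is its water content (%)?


Using w = (m_wet - m_dry) / m_dry * 100
m_wet - m_dry = 174.9 - 100.3 = 74.6 g
w = 74.6 / 100.3 * 100
w = 74.38 %


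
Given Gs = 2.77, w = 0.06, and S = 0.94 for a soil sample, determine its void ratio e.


Result: 0.1768

Derivation:
Using the relation e = Gs * w / S
e = 2.77 * 0.06 / 0.94
e = 0.1768


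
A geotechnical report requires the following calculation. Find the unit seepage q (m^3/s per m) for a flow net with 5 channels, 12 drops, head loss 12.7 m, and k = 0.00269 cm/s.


Convert k to m/s for unit consistency with H:
k = 0.00269 cm/s = 0.00269 / 100 m/s = 2.69e-05 m/s
Using q = k * H * Nf / Nd
Nf / Nd = 5 / 12 = 0.4167
q = 2.69e-05 * 12.7 * 0.4167
q = 0.0001423 m^3/s per m


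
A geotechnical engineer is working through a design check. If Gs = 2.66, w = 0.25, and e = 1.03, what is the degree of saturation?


Result: 0.6456

Derivation:
Using S = Gs * w / e
S = 2.66 * 0.25 / 1.03
S = 0.6456


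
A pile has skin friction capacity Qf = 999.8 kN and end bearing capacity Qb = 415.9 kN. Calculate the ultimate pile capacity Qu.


Using Qu = Qf + Qb
Qu = 999.8 + 415.9
Qu = 1415.7 kN


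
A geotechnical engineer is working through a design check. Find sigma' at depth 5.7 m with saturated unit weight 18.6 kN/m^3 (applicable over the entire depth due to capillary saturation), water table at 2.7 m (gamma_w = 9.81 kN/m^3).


Total stress = gamma_sat * depth
sigma = 18.6 * 5.7 = 106.02 kPa
Pore water pressure u = gamma_w * (depth - d_wt)
u = 9.81 * (5.7 - 2.7) = 29.43 kPa
Effective stress = sigma - u
sigma' = 106.02 - 29.43 = 76.59 kPa


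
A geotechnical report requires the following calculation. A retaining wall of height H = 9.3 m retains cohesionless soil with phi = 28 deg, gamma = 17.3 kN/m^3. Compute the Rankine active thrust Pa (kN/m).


Compute active earth pressure coefficient:
Ka = tan^2(45 - phi/2) = tan^2(31.0) = 0.361033
Compute active force:
Pa = 0.5 * Ka * gamma * H^2
Pa = 0.5 * 0.361033 * 17.3 * 9.3^2
Pa = 270.1 kN/m


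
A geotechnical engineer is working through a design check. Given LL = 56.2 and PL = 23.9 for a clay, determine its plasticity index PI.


Using PI = LL - PL
PI = 56.2 - 23.9
PI = 32.3


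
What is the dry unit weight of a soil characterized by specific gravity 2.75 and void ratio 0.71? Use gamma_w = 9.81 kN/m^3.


Result: 15.776 kN/m^3

Derivation:
Using gamma_d = Gs * gamma_w / (1 + e)
gamma_d = 2.75 * 9.81 / (1 + 0.71)
gamma_d = 2.75 * 9.81 / 1.71
gamma_d = 15.776 kN/m^3


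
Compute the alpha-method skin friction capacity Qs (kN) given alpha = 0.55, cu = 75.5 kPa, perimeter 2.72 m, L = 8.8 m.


Result: 993.94 kN

Derivation:
Using Qs = alpha * cu * perimeter * L
Qs = 0.55 * 75.5 * 2.72 * 8.8
Qs = 993.94 kN


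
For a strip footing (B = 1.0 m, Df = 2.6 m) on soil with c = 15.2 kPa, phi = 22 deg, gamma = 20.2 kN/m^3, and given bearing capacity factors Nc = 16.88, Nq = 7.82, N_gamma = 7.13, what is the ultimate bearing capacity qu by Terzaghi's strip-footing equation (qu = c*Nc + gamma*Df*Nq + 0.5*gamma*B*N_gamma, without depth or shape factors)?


Result: 739.3 kPa

Derivation:
Compute qu = c*Nc + gamma*Df*Nq + 0.5*gamma*B*N_gamma
Term 1: 15.2 * 16.88 = 256.576
Term 2: 20.2 * 2.6 * 7.82 = 410.7064
Term 3: 0.5 * 20.2 * 1.0 * 7.13 = 72.013
qu = 256.576 + 410.7064 + 72.013
qu = 739.3 kPa


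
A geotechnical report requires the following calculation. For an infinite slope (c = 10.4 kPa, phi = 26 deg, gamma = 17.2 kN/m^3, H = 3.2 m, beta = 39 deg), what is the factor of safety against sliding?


Using Fs = c / (gamma*H*sin(beta)*cos(beta)) + tan(phi)/tan(beta)
Cohesion contribution = 10.4 / (17.2*3.2*sin(39)*cos(39))
Cohesion contribution = 0.38635
Friction contribution = tan(26)/tan(39) = 0.6023
Fs = 0.38635 + 0.6023
Fs = 0.989


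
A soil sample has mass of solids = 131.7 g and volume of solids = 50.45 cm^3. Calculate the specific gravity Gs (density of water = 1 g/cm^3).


Using Gs = m_s / (V_s * rho_w)
Since rho_w = 1 g/cm^3:
Gs = 131.7 / 50.45
Gs = 2.611


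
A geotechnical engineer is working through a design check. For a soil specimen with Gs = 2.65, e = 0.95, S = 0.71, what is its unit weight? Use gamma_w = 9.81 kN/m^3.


Using gamma = gamma_w * (Gs + S*e) / (1 + e)
Numerator: Gs + S*e = 2.65 + 0.71*0.95 = 3.3245
Denominator: 1 + e = 1 + 0.95 = 1.95
gamma = 9.81 * 3.3245 / 1.95
gamma = 16.725 kN/m^3


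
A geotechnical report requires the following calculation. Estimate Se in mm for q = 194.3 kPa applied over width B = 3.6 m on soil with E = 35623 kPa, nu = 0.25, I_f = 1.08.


Using Se = q * B * (1 - nu^2) * I_f / E
1 - nu^2 = 1 - 0.25^2 = 0.9375
Se = 194.3 * 3.6 * 0.9375 * 1.08 / 35623
Se = 0.019881 m
Convert to mm: Se = 0.019881 * 1000 = 19.881 mm


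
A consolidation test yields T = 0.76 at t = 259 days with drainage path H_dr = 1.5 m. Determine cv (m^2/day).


Using cv = T * H_dr^2 / t
H_dr^2 = 1.5^2 = 2.25
cv = 0.76 * 2.25 / 259
cv = 0.0066 m^2/day


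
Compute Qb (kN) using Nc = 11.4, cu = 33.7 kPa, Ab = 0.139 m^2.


Using Qb = Nc * cu * Ab
Qb = 11.4 * 33.7 * 0.139
Qb = 53.4 kN


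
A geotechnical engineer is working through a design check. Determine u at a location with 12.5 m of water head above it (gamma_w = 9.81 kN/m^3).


Using u = gamma_w * h_w
u = 9.81 * 12.5
u = 122.62 kPa


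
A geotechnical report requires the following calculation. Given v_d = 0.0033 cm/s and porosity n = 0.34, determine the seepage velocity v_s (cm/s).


Using v_s = v_d / n
v_s = 0.0033 / 0.34
v_s = 0.00971 cm/s


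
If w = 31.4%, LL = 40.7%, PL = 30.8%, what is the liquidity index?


First compute the plasticity index:
PI = LL - PL = 40.7 - 30.8 = 9.9
Then compute the liquidity index:
LI = (w - PL) / PI
LI = (31.4 - 30.8) / 9.9
LI = 0.061


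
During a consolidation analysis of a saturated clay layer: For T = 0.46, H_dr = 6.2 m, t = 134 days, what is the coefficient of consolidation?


Using cv = T * H_dr^2 / t
H_dr^2 = 6.2^2 = 38.44
cv = 0.46 * 38.44 / 134
cv = 0.13196 m^2/day


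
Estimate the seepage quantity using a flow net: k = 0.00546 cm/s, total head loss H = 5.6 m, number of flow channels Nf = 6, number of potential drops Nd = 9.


Convert k to m/s for unit consistency with H:
k = 0.00546 cm/s = 0.00546 / 100 m/s = 5.46e-05 m/s
Using q = k * H * Nf / Nd
Nf / Nd = 6 / 9 = 0.6667
q = 5.46e-05 * 5.6 * 0.6667
q = 0.0002038 m^3/s per m


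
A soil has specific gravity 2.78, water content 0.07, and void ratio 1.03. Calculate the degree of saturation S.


Result: 0.1889

Derivation:
Using S = Gs * w / e
S = 2.78 * 0.07 / 1.03
S = 0.1889
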